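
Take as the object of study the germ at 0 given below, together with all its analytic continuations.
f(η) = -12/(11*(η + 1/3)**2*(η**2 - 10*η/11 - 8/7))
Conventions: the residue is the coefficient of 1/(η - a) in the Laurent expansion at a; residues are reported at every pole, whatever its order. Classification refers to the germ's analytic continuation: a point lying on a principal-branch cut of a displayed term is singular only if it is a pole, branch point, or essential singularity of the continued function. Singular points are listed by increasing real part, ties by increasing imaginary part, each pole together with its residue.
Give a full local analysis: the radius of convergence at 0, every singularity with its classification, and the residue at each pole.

Denominator factor (η + 1/3)^2: pole of order 2 at -1/3, modulus 1/3.
Denominator factor (η**2 - 10*η/11 - 8/7): discriminant 4572/847, real irrational roots 5/11 + (3/77)*sqrt(889) and 5/11 - (3/77)*sqrt(889); poles of order 1, moduli 5/11 + (3/77)*sqrt(889) and -5/11 + (3/77)*sqrt(889).
The radius of convergence is the smallest modulus among the singular points: 1/3.
The factor η**2 - 10*η/11 - 8/7 splits as (η - a)(η - a') with a = 5/11 - (3/77)*sqrt(889), a' = 5/11 + (3/77)*sqrt(889). At the order-1 pole a set g(η) = (η - a)*f(η) = [-12/(11*(η + 1/3)**2)] / (η - a').
Simple pole: residue = g(a) at a = 5/11 - (3/77)*sqrt(889), which is 412776/255025 + (1892394/32388175)*sqrt(889).
At the order-2 pole -1/3 set g(η) = (η - (-1/3))^2*f(η) = -12/(11*(η**2 - 10*η/11 - 8/7)).
Order-2 pole: residue = g'(a); g'(-1/3) = -825552/255025, so the residue is -825552/255025.
The factor η**2 - 10*η/11 - 8/7 splits as (η - a)(η - a') with a = 5/11 + (3/77)*sqrt(889), a' = 5/11 - (3/77)*sqrt(889). At the order-1 pole a set g(η) = (η - a)*f(η) = [-12/(11*(η + 1/3)**2)] / (η - a').
Simple pole: residue = g(a) at a = 5/11 + (3/77)*sqrt(889), which is 412776/255025 - (1892394/32388175)*sqrt(889).
List the singular points by increasing real part (a conjugate pair: the negative imaginary part first).

Radius of convergence at 0: 1/3.
At 5/11 - (3/77)*sqrt(889): a pole of order 1; residue 412776/255025 + (1892394/32388175)*sqrt(889).
At -1/3: a pole of order 2; residue -825552/255025.
At 5/11 + (3/77)*sqrt(889): a pole of order 1; residue 412776/255025 - (1892394/32388175)*sqrt(889).


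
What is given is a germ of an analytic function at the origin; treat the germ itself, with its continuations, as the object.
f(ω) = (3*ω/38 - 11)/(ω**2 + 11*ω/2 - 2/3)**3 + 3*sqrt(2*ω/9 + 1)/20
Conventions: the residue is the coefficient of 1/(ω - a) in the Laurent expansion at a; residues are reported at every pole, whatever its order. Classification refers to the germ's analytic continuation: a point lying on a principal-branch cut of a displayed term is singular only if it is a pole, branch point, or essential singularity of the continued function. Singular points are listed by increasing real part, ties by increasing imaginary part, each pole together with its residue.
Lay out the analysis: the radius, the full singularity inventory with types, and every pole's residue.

Denominator factor (ω**2 + 11*ω/2 - 2/3)^3: discriminant 395/12, real irrational roots -11/4 + (1/12)*sqrt(1185) and -11/4 - (1/12)*sqrt(1185); poles of order 3, moduli -11/4 + (1/12)*sqrt(1185) and 11/4 + (1/12)*sqrt(1185).
Branch term (3/20)*sqrt(1 - ω/(-9/2)): its argument vanishes at ω = -9/2, a square-root branch point, modulus 9/2.
The radius of convergence is the smallest modulus among the singular points: -11/4 + (1/12)*sqrt(1185).
The branch term is analytic at -11/4 - (1/12)*sqrt(1185) and contributes nothing to the residue; only the rational part matters.
The factor ω**2 + 11*ω/2 - 2/3 splits as (ω - a)(ω - a') with a = -11/4 - (1/12)*sqrt(1185), a' = -11/4 + (1/12)*sqrt(1185). At the order-3 pole a set g(ω) = (ω - a)^3*(rational part) = [3*ω/38 - 11] / (ω - a')^3.
Order-3 pole: residue = g''(a)/2; g''(-11/4 - (1/12)*sqrt(1185)) = (147312/234193525)*sqrt(1185), so the residue is (73656/234193525)*sqrt(1185).
The branch term is analytic at -11/4 + (1/12)*sqrt(1185) and contributes nothing to the residue; only the rational part matters.
The factor ω**2 + 11*ω/2 - 2/3 splits as (ω - a)(ω - a') with a = -11/4 + (1/12)*sqrt(1185), a' = -11/4 - (1/12)*sqrt(1185). At the order-3 pole a set g(ω) = (ω - a)^3*(rational part) = [3*ω/38 - 11] / (ω - a')^3.
Order-3 pole: residue = g''(a)/2; g''(-11/4 + (1/12)*sqrt(1185)) = -(147312/234193525)*sqrt(1185), so the residue is -(73656/234193525)*sqrt(1185).
List the singular points by increasing real part (a conjugate pair: the negative imaginary part first).

Radius of convergence at 0: -11/4 + (1/12)*sqrt(1185).
At -11/4 - (1/12)*sqrt(1185): a pole of order 3; residue (73656/234193525)*sqrt(1185).
At -9/2: an algebraic (square-root) branch point.
At -11/4 + (1/12)*sqrt(1185): a pole of order 3; residue -(73656/234193525)*sqrt(1185).


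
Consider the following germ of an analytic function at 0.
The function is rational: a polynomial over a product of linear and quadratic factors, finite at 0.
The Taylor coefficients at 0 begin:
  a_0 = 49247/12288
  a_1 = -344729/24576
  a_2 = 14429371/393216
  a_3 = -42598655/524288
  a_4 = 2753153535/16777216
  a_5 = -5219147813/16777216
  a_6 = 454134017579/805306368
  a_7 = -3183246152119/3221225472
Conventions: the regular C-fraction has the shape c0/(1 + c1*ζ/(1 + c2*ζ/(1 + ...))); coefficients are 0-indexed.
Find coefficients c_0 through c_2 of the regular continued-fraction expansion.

The regular C-fraction coefficients are [49247/12288, 7/2, -99/112].

Taylor coefficients (read off): a_0 = 49247/12288, a_1 = -344729/24576, a_2 = 14429371/393216.
c0 = a_0 = 49247/12288. Peel one level at a time: if S = 1 + c*ζ/S' with S'(0) = 1, then c is the ζ-coefficient of S and S' = c*ζ/(S - 1).
S_1 = c0/f = 1 + (7/2)*ζ + (99/32)*ζ^2 + ...; c1 = 7/2.
S_2 = c1*ζ/(S_1 - 1) = 1 + (-99/112)*ζ + ...; c2 = -99/112.


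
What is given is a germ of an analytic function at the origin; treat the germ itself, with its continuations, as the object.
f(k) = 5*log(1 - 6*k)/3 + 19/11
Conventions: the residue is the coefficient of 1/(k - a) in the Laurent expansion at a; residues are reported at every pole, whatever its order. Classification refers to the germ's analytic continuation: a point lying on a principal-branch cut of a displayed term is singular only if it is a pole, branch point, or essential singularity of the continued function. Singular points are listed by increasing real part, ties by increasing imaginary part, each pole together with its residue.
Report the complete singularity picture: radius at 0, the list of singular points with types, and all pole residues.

Radius of convergence at 0: 1/6.
At 1/6: a logarithmic branch point.

Branch term (5/3)*log(1 - k/(1/6)): its argument vanishes at k = 1/6, a logarithmic branch point, modulus 1/6.
The radius of convergence is the smallest modulus among the singular points: 1/6.


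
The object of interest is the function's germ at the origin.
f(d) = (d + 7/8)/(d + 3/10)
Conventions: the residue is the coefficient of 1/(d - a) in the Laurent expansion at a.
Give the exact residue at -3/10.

At the order-1 pole -3/10 set g(d) = (d - (-3/10))*f(d) = d + 7/8.
Simple pole: residue = g(a) at a = -3/10, which is 23/40.

The residue is 23/40.


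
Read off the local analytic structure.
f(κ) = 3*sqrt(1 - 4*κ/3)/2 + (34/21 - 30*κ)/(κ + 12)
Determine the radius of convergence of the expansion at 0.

The radius of convergence is 3/4.

Denominator factor (κ + 12): pole of order 1 at -12, modulus 12.
Branch term (3/2)*sqrt(1 - κ/(3/4)): its argument vanishes at κ = 3/4, a square-root branch point, modulus 3/4.
The radius of convergence is the smallest modulus among the singular points: 3/4.


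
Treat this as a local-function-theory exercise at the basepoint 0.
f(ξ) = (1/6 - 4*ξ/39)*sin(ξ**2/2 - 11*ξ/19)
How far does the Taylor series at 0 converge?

The radius of convergence is infinite.

The factor sin(ξ**2/2 - 11*ξ/19) is entire and contributes no finite singular point.
The polynomial part has no poles.
No finite singular points: the Taylor series at 0 converges everywhere.


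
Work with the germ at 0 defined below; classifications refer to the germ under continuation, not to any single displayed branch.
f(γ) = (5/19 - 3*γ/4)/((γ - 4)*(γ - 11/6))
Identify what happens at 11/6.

The denominator factor γ - 11/6 vanishes at 11/6 and appears to the power 1; the numerator there equals -169/152, nonzero, and no other factor vanishes.
Hence a pole whose order is the multiplicity, 1.

The point is a pole of order 1.


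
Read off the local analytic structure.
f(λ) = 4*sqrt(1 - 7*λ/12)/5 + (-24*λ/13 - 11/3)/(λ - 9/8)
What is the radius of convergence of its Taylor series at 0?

The radius of convergence is 9/8.

Denominator factor (λ - 9/8): pole of order 1 at 9/8, modulus 9/8.
Branch term (4/5)*sqrt(1 - λ/(12/7)): its argument vanishes at λ = 12/7, a square-root branch point, modulus 12/7.
The radius of convergence is the smallest modulus among the singular points: 9/8.


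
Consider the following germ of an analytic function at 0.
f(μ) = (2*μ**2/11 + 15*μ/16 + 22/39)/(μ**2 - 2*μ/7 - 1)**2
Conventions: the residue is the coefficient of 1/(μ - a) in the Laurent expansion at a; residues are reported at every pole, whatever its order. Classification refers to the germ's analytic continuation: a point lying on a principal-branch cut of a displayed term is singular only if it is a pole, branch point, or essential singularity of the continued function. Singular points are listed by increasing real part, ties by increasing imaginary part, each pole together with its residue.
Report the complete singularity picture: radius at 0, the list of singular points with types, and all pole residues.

Denominator factor (μ**2 - 2*μ/7 - 1)^2: discriminant 200/49, real irrational roots 1/7 + (5/7)*sqrt(2) and 1/7 - (5/7)*sqrt(2); poles of order 2, moduli 1/7 + (5/7)*sqrt(2) and -1/7 + (5/7)*sqrt(2).
The radius of convergence is the smallest modulus among the singular points: -1/7 + (5/7)*sqrt(2).
The factor μ**2 - 2*μ/7 - 1 splits as (μ - a)(μ - a') with a = 1/7 - (5/7)*sqrt(2), a' = 1/7 + (5/7)*sqrt(2). At the order-2 pole a set g(μ) = (μ - a)^2*f(μ) = [2*μ**2/11 + 15*μ/16 + 22/39] / (μ - a')^2.
Order-2 pole: residue = g'(a); g'(1/7 - (5/7)*sqrt(2)) = (1215347/13728000)*sqrt(2), so the residue is (1215347/13728000)*sqrt(2).
The factor μ**2 - 2*μ/7 - 1 splits as (μ - a)(μ - a') with a = 1/7 + (5/7)*sqrt(2), a' = 1/7 - (5/7)*sqrt(2). At the order-2 pole a set g(μ) = (μ - a)^2*f(μ) = [2*μ**2/11 + 15*μ/16 + 22/39] / (μ - a')^2.
Order-2 pole: residue = g'(a); g'(1/7 + (5/7)*sqrt(2)) = -(1215347/13728000)*sqrt(2), so the residue is -(1215347/13728000)*sqrt(2).
List the singular points by increasing real part (a conjugate pair: the negative imaginary part first).

Radius of convergence at 0: -1/7 + (5/7)*sqrt(2).
At 1/7 - (5/7)*sqrt(2): a pole of order 2; residue (1215347/13728000)*sqrt(2).
At 1/7 + (5/7)*sqrt(2): a pole of order 2; residue -(1215347/13728000)*sqrt(2).


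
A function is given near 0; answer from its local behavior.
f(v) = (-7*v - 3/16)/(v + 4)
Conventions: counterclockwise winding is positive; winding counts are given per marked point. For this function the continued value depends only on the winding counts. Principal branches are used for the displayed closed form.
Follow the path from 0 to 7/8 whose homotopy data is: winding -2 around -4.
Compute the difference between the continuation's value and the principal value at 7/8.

Continued minus principal equals 0.

The function is rational, hence single-valued: continuing it around any pole returns the same value, so the difference is 0.


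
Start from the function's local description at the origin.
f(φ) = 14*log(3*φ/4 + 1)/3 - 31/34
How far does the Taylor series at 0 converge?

Branch term (14/3)*log(1 - φ/(-4/3)): its argument vanishes at φ = -4/3, a logarithmic branch point, modulus 4/3.
The radius of convergence is the smallest modulus among the singular points: 4/3.

The radius of convergence is 4/3.


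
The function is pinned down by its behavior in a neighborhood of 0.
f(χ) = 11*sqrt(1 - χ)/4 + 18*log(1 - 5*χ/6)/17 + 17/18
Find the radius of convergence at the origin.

The radius of convergence is 1.

Branch term (18/17)*log(1 - χ/(6/5)): its argument vanishes at χ = 6/5, a logarithmic branch point, modulus 6/5.
Branch term (11/4)*sqrt(1 - χ/(1)): its argument vanishes at χ = 1, a square-root branch point, modulus 1.
The radius of convergence is the smallest modulus among the singular points: 1.


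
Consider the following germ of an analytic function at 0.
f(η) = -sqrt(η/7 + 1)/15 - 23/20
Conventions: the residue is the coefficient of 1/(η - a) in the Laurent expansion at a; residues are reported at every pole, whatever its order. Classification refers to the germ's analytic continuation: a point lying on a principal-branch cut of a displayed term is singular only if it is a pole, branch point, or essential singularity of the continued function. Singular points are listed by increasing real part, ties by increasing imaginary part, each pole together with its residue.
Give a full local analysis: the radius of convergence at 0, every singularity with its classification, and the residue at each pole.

Radius of convergence at 0: 7.
At -7: an algebraic (square-root) branch point.

Branch term (-1/15)*sqrt(1 - η/(-7)): its argument vanishes at η = -7, a square-root branch point, modulus 7.
The radius of convergence is the smallest modulus among the singular points: 7.


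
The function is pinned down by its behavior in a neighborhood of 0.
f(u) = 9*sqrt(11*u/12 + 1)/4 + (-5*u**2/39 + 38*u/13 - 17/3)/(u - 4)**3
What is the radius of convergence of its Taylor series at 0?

The radius of convergence is 12/11.

Denominator factor (u - 4)^3: pole of order 3 at 4, modulus 4.
Branch term (9/4)*sqrt(1 - u/(-12/11)): its argument vanishes at u = -12/11, a square-root branch point, modulus 12/11.
The radius of convergence is the smallest modulus among the singular points: 12/11.


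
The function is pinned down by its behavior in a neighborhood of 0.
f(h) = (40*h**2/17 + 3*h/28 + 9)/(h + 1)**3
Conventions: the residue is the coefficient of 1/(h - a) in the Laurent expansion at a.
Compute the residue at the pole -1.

At the order-3 pole -1 set g(h) = (h - (-1))^3*f(h) = 40*h**2/17 + 3*h/28 + 9.
Order-3 pole: residue = g''(a)/2; g''(-1) = 80/17, so the residue is 40/17.

The residue is 40/17.


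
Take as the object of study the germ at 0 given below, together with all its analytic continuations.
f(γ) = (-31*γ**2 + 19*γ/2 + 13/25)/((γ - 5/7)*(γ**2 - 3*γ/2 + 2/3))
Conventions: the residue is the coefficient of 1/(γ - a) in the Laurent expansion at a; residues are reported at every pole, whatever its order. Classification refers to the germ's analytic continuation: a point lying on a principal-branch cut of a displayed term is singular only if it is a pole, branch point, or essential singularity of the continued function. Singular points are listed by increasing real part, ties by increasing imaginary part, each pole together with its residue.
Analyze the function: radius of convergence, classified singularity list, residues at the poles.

Radius of convergence at 0: 5/7.
At 5/7: a pole of order 1; residue -62553/775.
At (3/4) - ((1/12)*sqrt(15))*i: a pole of order 1; residue (19264/775) - ((60102/3875)*sqrt(15))*i.
At (3/4) + ((1/12)*sqrt(15))*i: a pole of order 1; residue (19264/775) + ((60102/3875)*sqrt(15))*i.

Denominator factor (γ**2 - 3*γ/2 + 2/3): discriminant -5/12, complex-conjugate roots (3/4) + ((1/12)*sqrt(15))*i and (3/4) - ((1/12)*sqrt(15))*i; poles of order 1, moduli (1/3)*sqrt(6) and (1/3)*sqrt(6).
Denominator factor (γ - 5/7): pole of order 1 at 5/7, modulus 5/7.
The radius of convergence is the smallest modulus among the singular points: 5/7.
At the order-1 pole 5/7 set g(γ) = (γ - (5/7))*f(γ) = (-31*γ**2 + 19*γ/2 + 13/25)/(γ**2 - 3*γ/2 + 2/3).
Simple pole: residue = g(a) at a = 5/7, which is -62553/775.
The factor γ**2 - 3*γ/2 + 2/3 splits as (γ - a)(γ - a') with a = (3/4) - ((1/12)*sqrt(15))*i, a' = (3/4) + ((1/12)*sqrt(15))*i. At the order-1 pole a set g(γ) = (γ - a)*f(γ) = [(-31*γ**2 + 19*γ/2 + 13/25)/(γ - 5/7)] / (γ - a').
Simple pole: residue = g(a) at a = (3/4) - ((1/12)*sqrt(15))*i, which is (19264/775) - ((60102/3875)*sqrt(15))*i.
The factor γ**2 - 3*γ/2 + 2/3 splits as (γ - a)(γ - a') with a = (3/4) + ((1/12)*sqrt(15))*i, a' = (3/4) - ((1/12)*sqrt(15))*i. At the order-1 pole a set g(γ) = (γ - a)*f(γ) = [(-31*γ**2 + 19*γ/2 + 13/25)/(γ - 5/7)] / (γ - a').
Simple pole: residue = g(a) at a = (3/4) + ((1/12)*sqrt(15))*i, which is (19264/775) + ((60102/3875)*sqrt(15))*i.
List the singular points by increasing real part (a conjugate pair: the negative imaginary part first).


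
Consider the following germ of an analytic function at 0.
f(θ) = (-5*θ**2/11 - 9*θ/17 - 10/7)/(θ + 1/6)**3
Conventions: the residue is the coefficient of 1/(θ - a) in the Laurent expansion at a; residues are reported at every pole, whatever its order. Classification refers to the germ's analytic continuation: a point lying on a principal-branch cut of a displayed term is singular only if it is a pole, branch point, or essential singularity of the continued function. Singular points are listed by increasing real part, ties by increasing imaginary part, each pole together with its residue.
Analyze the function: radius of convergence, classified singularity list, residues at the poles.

Denominator factor (θ + 1/6)^3: pole of order 3 at -1/6, modulus 1/6.
The radius of convergence is the smallest modulus among the singular points: 1/6.
At the order-3 pole -1/6 set g(θ) = (θ - (-1/6))^3*f(θ) = -5*θ**2/11 - 9*θ/17 - 10/7.
Order-3 pole: residue = g''(a)/2; g''(-1/6) = -10/11, so the residue is -5/11.

Radius of convergence at 0: 1/6.
At -1/6: a pole of order 3; residue -5/11.


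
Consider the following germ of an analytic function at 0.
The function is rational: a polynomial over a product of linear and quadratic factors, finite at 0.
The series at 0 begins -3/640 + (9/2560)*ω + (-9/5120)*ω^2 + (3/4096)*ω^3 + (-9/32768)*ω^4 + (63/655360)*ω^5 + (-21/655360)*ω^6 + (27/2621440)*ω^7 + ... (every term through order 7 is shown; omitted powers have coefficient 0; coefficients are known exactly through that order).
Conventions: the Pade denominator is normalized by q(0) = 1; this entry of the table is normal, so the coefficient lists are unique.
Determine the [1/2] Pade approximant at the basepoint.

The Pade approximant has numerator coefficients [-3/640, 1/2560]; denominator coefficients [1, 2/3, 1/8].

Taylor coefficients needed (read off): a_0 = -3/640, a_1 = 9/2560, a_2 = -9/5120, a_3 = 3/4096.
Write the denominator as Q(ω) = 1 + q1*ω + q2*ω^2. Requiring Q*f - P = O(ω^4) with deg P <= 1 kills the coefficients of ω^2..ω^3 in Q*f:
  ω^2: a_2 + q1*a_1 + q2*a_0 = 0, i.e. -9/5120 + (9/2560)*q1 + (-3/640)*q2 = 0.
  ω^3: a_3 + q1*a_2 + q2*a_1 = 0, i.e. 3/4096 + (-9/5120)*q1 + (9/2560)*q2 = 0.
Solving this linear system: q1 = 2/3, q2 = 1/8.
The numerator is Q*f truncated at degree 1: P0 = a_0 = -3/640; P1 = a_1 + q1*a_0 = 1/2560.


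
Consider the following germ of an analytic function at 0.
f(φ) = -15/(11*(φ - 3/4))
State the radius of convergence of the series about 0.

The radius of convergence is 3/4.

Denominator factor (φ - 3/4): pole of order 1 at 3/4, modulus 3/4.
The radius of convergence is the smallest modulus among the singular points: 3/4.


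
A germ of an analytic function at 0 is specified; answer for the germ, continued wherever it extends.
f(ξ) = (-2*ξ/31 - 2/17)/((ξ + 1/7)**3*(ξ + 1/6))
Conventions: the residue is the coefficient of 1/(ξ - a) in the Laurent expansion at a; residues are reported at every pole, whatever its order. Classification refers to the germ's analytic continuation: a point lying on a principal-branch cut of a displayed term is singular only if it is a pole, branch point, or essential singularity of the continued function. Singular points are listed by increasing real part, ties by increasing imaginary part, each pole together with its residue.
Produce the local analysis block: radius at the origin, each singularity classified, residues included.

Radius of convergence at 0: 1/7.
At -1/6: a pole of order 1; residue 4173624/527.
At -1/7: a pole of order 3; residue -4173624/527.

Denominator factor (ξ + 1/7)^3: pole of order 3 at -1/7, modulus 1/7.
Denominator factor (ξ + 1/6): pole of order 1 at -1/6, modulus 1/6.
The radius of convergence is the smallest modulus among the singular points: 1/7.
At the order-1 pole -1/6 set g(ξ) = (ξ - (-1/6))*f(ξ) = (-2*ξ/31 - 2/17)/(ξ + 1/7)**3.
Simple pole: residue = g(a) at a = -1/6, which is 4173624/527.
At the order-3 pole -1/7 set g(ξ) = (ξ - (-1/7))^3*f(ξ) = (-2*ξ/31 - 2/17)/(ξ + 1/6).
Order-3 pole: residue = g''(a)/2; g''(-1/7) = -8347248/527, so the residue is -4173624/527.
List the singular points by increasing real part (a conjugate pair: the negative imaginary part first).


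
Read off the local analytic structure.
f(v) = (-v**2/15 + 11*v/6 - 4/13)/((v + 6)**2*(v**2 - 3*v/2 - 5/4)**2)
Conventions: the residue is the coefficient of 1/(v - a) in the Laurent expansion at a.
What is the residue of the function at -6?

The residue is -3181144/1045078125.

At the order-2 pole -6 set g(v) = (v - (-6))^2*f(v) = (-v**2/15 + 11*v/6 - 4/13)/(v**2 - 3*v/2 - 5/4)**2.
Order-2 pole: residue = g'(a); g'(-6) = -3181144/1045078125, so the residue is -3181144/1045078125.


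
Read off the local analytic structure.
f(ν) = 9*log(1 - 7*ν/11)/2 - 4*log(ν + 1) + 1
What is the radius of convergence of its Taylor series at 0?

Branch term (-4)*log(1 - ν/(-1)): its argument vanishes at ν = -1, a logarithmic branch point, modulus 1.
Branch term (9/2)*log(1 - ν/(11/7)): its argument vanishes at ν = 11/7, a logarithmic branch point, modulus 11/7.
The radius of convergence is the smallest modulus among the singular points: 1.

The radius of convergence is 1.


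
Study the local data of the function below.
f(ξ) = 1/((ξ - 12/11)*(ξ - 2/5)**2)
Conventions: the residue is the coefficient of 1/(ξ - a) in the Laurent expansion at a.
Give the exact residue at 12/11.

The residue is 3025/1444.

At the order-1 pole 12/11 set g(ξ) = (ξ - (12/11))*f(ξ) = (ξ - 2/5)**(-2).
Simple pole: residue = g(a) at a = 12/11, which is 3025/1444.


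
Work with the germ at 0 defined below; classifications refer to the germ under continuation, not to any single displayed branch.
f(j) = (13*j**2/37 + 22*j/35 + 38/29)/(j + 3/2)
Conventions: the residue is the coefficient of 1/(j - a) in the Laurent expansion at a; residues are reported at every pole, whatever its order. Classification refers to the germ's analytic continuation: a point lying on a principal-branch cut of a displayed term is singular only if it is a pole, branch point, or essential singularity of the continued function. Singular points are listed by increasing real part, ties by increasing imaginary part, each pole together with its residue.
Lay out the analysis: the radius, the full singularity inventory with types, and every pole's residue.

Radius of convergence at 0: 3/2.
At -3/2: a pole of order 1; residue 173959/150220.

Denominator factor (j + 3/2): pole of order 1 at -3/2, modulus 3/2.
The radius of convergence is the smallest modulus among the singular points: 3/2.
At the order-1 pole -3/2 set g(j) = (j - (-3/2))*f(j) = 13*j**2/37 + 22*j/35 + 38/29.
Simple pole: residue = g(a) at a = -3/2, which is 173959/150220.


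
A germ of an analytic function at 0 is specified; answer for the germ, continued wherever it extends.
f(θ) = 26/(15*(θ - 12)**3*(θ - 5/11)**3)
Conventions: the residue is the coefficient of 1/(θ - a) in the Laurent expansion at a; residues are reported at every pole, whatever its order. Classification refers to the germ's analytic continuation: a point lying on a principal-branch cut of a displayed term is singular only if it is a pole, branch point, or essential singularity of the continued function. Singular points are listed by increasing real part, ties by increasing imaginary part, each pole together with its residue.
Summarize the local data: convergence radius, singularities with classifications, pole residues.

Denominator factor (θ - 5/11)^3: pole of order 3 at 5/11, modulus 5/11.
Denominator factor (θ - 12)^3: pole of order 3 at 12, modulus 12.
The radius of convergence is the smallest modulus among the singular points: 5/11.
At the order-3 pole 5/11 set g(θ) = (θ - (5/11))^3*f(θ) = 26/(15*(θ - 12)**3).
Order-3 pole: residue = g''(a)/2; g''(5/11) = -16749304/165191847035, so the residue is -8374652/165191847035.
At the order-3 pole 12 set g(θ) = (θ - (12))^3*f(θ) = 26/(15*(θ - 5/11)**3).
Order-3 pole: residue = g''(a)/2; g''(12) = 16749304/165191847035, so the residue is 8374652/165191847035.
List the singular points by increasing real part (a conjugate pair: the negative imaginary part first).

Radius of convergence at 0: 5/11.
At 5/11: a pole of order 3; residue -8374652/165191847035.
At 12: a pole of order 3; residue 8374652/165191847035.


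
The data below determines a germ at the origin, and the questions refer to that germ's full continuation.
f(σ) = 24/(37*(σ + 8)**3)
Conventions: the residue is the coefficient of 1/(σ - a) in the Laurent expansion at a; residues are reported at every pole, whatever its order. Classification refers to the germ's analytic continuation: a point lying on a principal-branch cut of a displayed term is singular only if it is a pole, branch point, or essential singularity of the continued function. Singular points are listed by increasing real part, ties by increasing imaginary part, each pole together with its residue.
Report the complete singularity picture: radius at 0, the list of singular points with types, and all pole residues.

Radius of convergence at 0: 8.
At -8: a pole of order 3; residue 0.

Denominator factor (σ + 8)^3: pole of order 3 at -8, modulus 8.
The radius of convergence is the smallest modulus among the singular points: 8.
At the order-3 pole -8 set g(σ) = (σ - (-8))^3*f(σ) = 24/37.
Order-3 pole: residue = g''(a)/2; g''(-8) = 0, so the residue is 0.


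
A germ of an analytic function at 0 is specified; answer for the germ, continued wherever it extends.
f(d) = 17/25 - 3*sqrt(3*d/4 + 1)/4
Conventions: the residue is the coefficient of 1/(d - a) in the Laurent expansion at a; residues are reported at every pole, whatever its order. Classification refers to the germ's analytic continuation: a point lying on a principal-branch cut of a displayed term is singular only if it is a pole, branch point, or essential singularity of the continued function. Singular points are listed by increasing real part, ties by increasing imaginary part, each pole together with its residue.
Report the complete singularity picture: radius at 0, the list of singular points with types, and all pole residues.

Radius of convergence at 0: 4/3.
At -4/3: an algebraic (square-root) branch point.

Branch term (-3/4)*sqrt(1 - d/(-4/3)): its argument vanishes at d = -4/3, a square-root branch point, modulus 4/3.
The radius of convergence is the smallest modulus among the singular points: 4/3.


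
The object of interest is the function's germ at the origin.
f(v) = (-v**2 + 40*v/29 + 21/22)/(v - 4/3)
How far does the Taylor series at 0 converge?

Denominator factor (v - 4/3): pole of order 1 at 4/3, modulus 4/3.
The radius of convergence is the smallest modulus among the singular points: 4/3.

The radius of convergence is 4/3.


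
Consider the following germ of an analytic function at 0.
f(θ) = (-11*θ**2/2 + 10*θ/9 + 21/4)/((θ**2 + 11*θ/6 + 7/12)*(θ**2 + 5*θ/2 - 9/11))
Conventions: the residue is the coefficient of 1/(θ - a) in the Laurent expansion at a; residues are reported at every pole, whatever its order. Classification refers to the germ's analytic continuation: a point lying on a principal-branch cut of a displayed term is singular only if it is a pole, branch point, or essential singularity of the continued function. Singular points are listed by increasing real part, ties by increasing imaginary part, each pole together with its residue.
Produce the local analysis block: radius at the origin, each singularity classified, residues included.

Denominator factor (θ**2 + 11*θ/6 + 7/12): discriminant 37/36, real irrational roots -11/12 + (1/12)*sqrt(37) and -11/12 - (1/12)*sqrt(37); poles of order 1, moduli 11/12 - (1/12)*sqrt(37) and 11/12 + (1/12)*sqrt(37).
Denominator factor (θ**2 + 5*θ/2 - 9/11): discriminant 419/44, real irrational roots -5/4 + (1/44)*sqrt(4609) and -5/4 - (1/44)*sqrt(4609); poles of order 1, moduli -5/4 + (1/44)*sqrt(4609) and 5/4 + (1/44)*sqrt(4609).
The radius of convergence is the smallest modulus among the singular points: -5/4 + (1/44)*sqrt(4609).
The factor θ**2 + 5*θ/2 - 9/11 splits as (θ - a)(θ - a') with a = -5/4 - (1/44)*sqrt(4609), a' = -5/4 + (1/44)*sqrt(4609). At the order-1 pole a set g(θ) = (θ - a)*f(θ) = [(-11*θ**2/2 + 10*θ/9 + 21/4)/(θ**2 + 11*θ/6 + 7/12)] / (θ - a').
Simple pole: residue = g(a) at a = -5/4 - (1/44)*sqrt(4609), which is 1114861/411534 + (3398285/172432746)*sqrt(4609).
The factor θ**2 + 11*θ/6 + 7/12 splits as (θ - a)(θ - a') with a = -11/12 - (1/12)*sqrt(37), a' = -11/12 + (1/12)*sqrt(37). At the order-1 pole a set g(θ) = (θ - a)*f(θ) = [(-11*θ**2/2 + 10*θ/9 + 21/4)/(θ**2 + 5*θ/2 - 9/11)] / (θ - a').
Simple pole: residue = g(a) at a = -11/12 - (1/12)*sqrt(37), which is -1114861/411534 - (1073677/15226758)*sqrt(37).
The factor θ**2 + 11*θ/6 + 7/12 splits as (θ - a)(θ - a') with a = -11/12 + (1/12)*sqrt(37), a' = -11/12 - (1/12)*sqrt(37). At the order-1 pole a set g(θ) = (θ - a)*f(θ) = [(-11*θ**2/2 + 10*θ/9 + 21/4)/(θ**2 + 5*θ/2 - 9/11)] / (θ - a').
Simple pole: residue = g(a) at a = -11/12 + (1/12)*sqrt(37), which is -1114861/411534 + (1073677/15226758)*sqrt(37).
The factor θ**2 + 5*θ/2 - 9/11 splits as (θ - a)(θ - a') with a = -5/4 + (1/44)*sqrt(4609), a' = -5/4 - (1/44)*sqrt(4609). At the order-1 pole a set g(θ) = (θ - a)*f(θ) = [(-11*θ**2/2 + 10*θ/9 + 21/4)/(θ**2 + 11*θ/6 + 7/12)] / (θ - a').
Simple pole: residue = g(a) at a = -5/4 + (1/44)*sqrt(4609), which is 1114861/411534 - (3398285/172432746)*sqrt(4609).
List the singular points by increasing real part (a conjugate pair: the negative imaginary part first).

Radius of convergence at 0: -5/4 + (1/44)*sqrt(4609).
At -5/4 - (1/44)*sqrt(4609): a pole of order 1; residue 1114861/411534 + (3398285/172432746)*sqrt(4609).
At -11/12 - (1/12)*sqrt(37): a pole of order 1; residue -1114861/411534 - (1073677/15226758)*sqrt(37).
At -11/12 + (1/12)*sqrt(37): a pole of order 1; residue -1114861/411534 + (1073677/15226758)*sqrt(37).
At -5/4 + (1/44)*sqrt(4609): a pole of order 1; residue 1114861/411534 - (3398285/172432746)*sqrt(4609).


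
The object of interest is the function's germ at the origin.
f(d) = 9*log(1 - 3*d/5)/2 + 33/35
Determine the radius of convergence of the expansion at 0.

Branch term (9/2)*log(1 - d/(5/3)): its argument vanishes at d = 5/3, a logarithmic branch point, modulus 5/3.
The radius of convergence is the smallest modulus among the singular points: 5/3.

The radius of convergence is 5/3.


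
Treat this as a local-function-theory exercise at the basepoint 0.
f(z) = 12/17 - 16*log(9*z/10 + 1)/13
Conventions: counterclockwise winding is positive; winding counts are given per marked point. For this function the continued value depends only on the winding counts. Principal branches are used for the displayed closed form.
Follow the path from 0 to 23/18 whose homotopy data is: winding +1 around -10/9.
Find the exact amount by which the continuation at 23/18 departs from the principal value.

The rational part is single-valued and drops out of the difference; each branch term changes only by its own monodromy.
(-16/13)*log(1 - z/(-10/9)): each positive loop around -10/9 adds 2*pi*i to the log, so winding +1 contributes (-16/13)*(1)*2*pi*i = -(32/13)*pi*i.
Summing the contributions at z = 23/18 gives -(32/13)*pi*i.

Continued minus principal equals -(32/13)*pi*i.


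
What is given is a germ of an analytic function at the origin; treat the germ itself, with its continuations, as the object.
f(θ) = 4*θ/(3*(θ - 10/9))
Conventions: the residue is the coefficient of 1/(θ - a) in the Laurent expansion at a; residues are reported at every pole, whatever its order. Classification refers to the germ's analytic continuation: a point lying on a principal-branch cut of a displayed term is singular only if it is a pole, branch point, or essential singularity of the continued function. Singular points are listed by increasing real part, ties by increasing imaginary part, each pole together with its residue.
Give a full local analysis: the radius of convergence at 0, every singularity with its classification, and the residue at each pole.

Denominator factor (θ - 10/9): pole of order 1 at 10/9, modulus 10/9.
The radius of convergence is the smallest modulus among the singular points: 10/9.
At the order-1 pole 10/9 set g(θ) = (θ - (10/9))*f(θ) = 4*θ/3.
Simple pole: residue = g(a) at a = 10/9, which is 40/27.

Radius of convergence at 0: 10/9.
At 10/9: a pole of order 1; residue 40/27.


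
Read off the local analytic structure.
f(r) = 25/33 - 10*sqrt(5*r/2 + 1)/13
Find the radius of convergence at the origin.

Branch term (-10/13)*sqrt(1 - r/(-2/5)): its argument vanishes at r = -2/5, a square-root branch point, modulus 2/5.
The radius of convergence is the smallest modulus among the singular points: 2/5.

The radius of convergence is 2/5.


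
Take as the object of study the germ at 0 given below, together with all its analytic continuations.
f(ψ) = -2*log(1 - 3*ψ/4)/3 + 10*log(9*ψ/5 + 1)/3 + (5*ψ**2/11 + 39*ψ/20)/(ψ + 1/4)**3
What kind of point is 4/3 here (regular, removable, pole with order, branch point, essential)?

The point is a logarithmic branch point.

The term (-2/3)*log(1 - ψ/(4/3)) has argument 1 - 4/3/(4/3) = 0 at 4/3: a logarithmic (infinitely-sheeted) branch point; the remaining terms are analytic or single-valued there.


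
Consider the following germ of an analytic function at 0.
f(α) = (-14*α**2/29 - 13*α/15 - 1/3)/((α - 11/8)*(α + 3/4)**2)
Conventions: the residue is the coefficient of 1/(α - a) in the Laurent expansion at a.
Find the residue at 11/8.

The residue is -22622/41905.

At the order-1 pole 11/8 set g(α) = (α - (11/8))*f(α) = (-14*α**2/29 - 13*α/15 - 1/3)/(α + 3/4)**2.
Simple pole: residue = g(a) at a = 11/8, which is -22622/41905.


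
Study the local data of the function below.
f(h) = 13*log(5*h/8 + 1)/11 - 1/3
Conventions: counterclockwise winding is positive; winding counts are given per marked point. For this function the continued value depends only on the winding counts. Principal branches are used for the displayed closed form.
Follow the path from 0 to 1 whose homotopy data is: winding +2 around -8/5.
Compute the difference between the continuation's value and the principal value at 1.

The rational part is single-valued and drops out of the difference; each branch term changes only by its own monodromy.
(13/11)*log(1 - h/(-8/5)): each positive loop around -8/5 adds 2*pi*i to the log, so winding +2 contributes (13/11)*(2)*2*pi*i = (52/11)*pi*i.
Summing the contributions at h = 1 gives (52/11)*pi*i.

Continued minus principal equals (52/11)*pi*i.


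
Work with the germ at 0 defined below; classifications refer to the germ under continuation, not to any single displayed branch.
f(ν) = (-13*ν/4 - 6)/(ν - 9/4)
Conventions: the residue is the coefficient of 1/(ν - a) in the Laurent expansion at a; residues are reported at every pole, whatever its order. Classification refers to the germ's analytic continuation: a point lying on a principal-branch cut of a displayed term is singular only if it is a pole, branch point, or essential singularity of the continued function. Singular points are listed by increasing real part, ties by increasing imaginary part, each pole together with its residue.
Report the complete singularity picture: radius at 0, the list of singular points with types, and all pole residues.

Radius of convergence at 0: 9/4.
At 9/4: a pole of order 1; residue -213/16.

Denominator factor (ν - 9/4): pole of order 1 at 9/4, modulus 9/4.
The radius of convergence is the smallest modulus among the singular points: 9/4.
At the order-1 pole 9/4 set g(ν) = (ν - (9/4))*f(ν) = -13*ν/4 - 6.
Simple pole: residue = g(a) at a = 9/4, which is -213/16.


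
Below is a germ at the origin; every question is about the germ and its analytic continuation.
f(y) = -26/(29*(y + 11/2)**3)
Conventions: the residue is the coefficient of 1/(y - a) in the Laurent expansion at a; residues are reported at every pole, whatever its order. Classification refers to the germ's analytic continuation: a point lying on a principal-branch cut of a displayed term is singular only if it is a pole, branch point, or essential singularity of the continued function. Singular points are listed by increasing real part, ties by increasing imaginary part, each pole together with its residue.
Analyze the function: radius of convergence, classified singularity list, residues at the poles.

Denominator factor (y + 11/2)^3: pole of order 3 at -11/2, modulus 11/2.
The radius of convergence is the smallest modulus among the singular points: 11/2.
At the order-3 pole -11/2 set g(y) = (y - (-11/2))^3*f(y) = -26/29.
Order-3 pole: residue = g''(a)/2; g''(-11/2) = 0, so the residue is 0.

Radius of convergence at 0: 11/2.
At -11/2: a pole of order 3; residue 0.


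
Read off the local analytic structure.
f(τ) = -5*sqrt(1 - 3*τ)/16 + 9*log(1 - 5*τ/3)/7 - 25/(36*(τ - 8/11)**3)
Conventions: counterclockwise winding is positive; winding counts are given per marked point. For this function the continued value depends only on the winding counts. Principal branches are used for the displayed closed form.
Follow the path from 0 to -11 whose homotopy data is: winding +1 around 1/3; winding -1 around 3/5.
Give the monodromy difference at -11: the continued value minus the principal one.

The rational part is single-valued and drops out of the difference; each branch term changes only by its own monodromy.
(-5/16)*sqrt(1 - τ/(1/3)): winding +1 is odd, the square root flips sign, contributing -2*(-5/16)*sqrt(1 - (-11)/(1/3)) = -2*(-5/16)*sqrt(34) = (5/8)*sqrt(34).
(9/7)*log(1 - τ/(3/5)): each positive loop around 3/5 adds 2*pi*i to the log, so winding -1 contributes (9/7)*(-1)*2*pi*i = -(18/7)*pi*i.
Summing the contributions at τ = -11 gives ((5/8)*sqrt(34)) - ((18/7)*pi)*i.

Continued minus principal equals ((5/8)*sqrt(34)) - ((18/7)*pi)*i.


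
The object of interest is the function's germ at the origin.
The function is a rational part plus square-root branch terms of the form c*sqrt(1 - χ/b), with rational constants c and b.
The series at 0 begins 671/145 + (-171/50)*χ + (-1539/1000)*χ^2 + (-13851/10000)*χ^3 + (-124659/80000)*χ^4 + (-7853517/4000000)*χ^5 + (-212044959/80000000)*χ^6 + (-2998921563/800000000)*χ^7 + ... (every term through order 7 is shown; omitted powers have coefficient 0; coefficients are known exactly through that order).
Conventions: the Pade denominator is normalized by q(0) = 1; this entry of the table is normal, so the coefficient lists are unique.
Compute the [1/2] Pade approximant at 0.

The Pade approximant has numerator coefficients [671/145, -359377/57130]; denominator coefficients [1, -611/985, -4959/39400].

Taylor coefficients needed (read off): a_0 = 671/145, a_1 = -171/50, a_2 = -1539/1000, a_3 = -13851/10000.
Write the denominator as Q(χ) = 1 + q1*χ + q2*χ^2. Requiring Q*f - P = O(χ^4) with deg P <= 1 kills the coefficients of χ^2..χ^3 in Q*f:
  χ^2: a_2 + q1*a_1 + q2*a_0 = 0, i.e. -1539/1000 + (-171/50)*q1 + (671/145)*q2 = 0.
  χ^3: a_3 + q1*a_2 + q2*a_1 = 0, i.e. -13851/10000 + (-1539/1000)*q1 + (-171/50)*q2 = 0.
Solving this linear system: q1 = -611/985, q2 = -4959/39400.
The numerator is Q*f truncated at degree 1: P0 = a_0 = 671/145; P1 = a_1 + q1*a_0 = -359377/57130.
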